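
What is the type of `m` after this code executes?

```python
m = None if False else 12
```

Ternary: condition is False, else branch (12) taken → int

int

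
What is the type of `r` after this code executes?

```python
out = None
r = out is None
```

'is' comparison returns bool

bool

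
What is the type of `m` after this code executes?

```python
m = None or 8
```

'or' with None returns the other value (8, int)

int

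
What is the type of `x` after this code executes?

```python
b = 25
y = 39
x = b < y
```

Comparison operators return bool

bool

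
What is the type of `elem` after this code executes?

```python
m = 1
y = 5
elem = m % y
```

int % int returns int (1 % 5 = 1)

int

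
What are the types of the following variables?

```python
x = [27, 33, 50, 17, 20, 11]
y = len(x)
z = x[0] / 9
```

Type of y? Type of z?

len() returns int; int / int returns float

int, float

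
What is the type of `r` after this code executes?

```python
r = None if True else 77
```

Ternary: condition is True, if branch (None) taken → NoneType

NoneType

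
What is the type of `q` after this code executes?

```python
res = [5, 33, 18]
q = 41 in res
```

'in' operator returns bool

bool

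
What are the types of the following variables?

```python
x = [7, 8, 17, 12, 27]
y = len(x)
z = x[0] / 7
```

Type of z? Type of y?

int / int returns float; len() returns int

float, int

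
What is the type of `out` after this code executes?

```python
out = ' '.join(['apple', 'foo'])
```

str.join() returns str

str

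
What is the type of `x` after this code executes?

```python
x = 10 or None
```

'or' returns first truthy value (10, int)

int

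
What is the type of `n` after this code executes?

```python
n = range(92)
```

range() returns a range object

range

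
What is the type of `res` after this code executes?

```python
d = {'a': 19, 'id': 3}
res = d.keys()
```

.keys() returns a dict_keys view object

dict_keys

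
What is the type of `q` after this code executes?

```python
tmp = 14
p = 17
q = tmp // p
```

int // int returns int (14 // 17 = 0)

int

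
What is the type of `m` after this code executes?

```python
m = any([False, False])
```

any() returns bool

bool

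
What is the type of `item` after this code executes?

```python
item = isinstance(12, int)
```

isinstance() returns bool

bool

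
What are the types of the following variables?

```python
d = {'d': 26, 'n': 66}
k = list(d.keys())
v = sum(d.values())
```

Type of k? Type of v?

list(...) returns list; sum of int values returns int

list, int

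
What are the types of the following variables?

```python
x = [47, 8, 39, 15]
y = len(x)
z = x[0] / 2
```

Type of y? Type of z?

len() returns int; int / int returns float

int, float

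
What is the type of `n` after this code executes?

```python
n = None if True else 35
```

Ternary: condition is True, if branch (None) taken → NoneType

NoneType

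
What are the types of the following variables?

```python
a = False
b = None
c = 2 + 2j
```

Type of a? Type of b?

a is bool; b is NoneType

bool, NoneType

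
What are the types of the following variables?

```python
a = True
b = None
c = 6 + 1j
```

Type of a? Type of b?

a is bool; b is NoneType

bool, NoneType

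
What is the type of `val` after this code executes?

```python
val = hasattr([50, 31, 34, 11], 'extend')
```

hasattr() returns bool

bool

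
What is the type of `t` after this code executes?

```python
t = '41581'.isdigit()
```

str.isdigit() returns bool

bool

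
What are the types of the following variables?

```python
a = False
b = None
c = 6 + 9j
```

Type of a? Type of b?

a is bool; b is NoneType

bool, NoneType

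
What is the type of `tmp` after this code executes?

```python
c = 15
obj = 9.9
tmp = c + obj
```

int + float returns float (15 + 9.9 = 24.9)

float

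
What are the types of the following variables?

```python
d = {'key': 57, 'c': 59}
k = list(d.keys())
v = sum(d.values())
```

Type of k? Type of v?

list(...) returns list; sum of int values returns int

list, int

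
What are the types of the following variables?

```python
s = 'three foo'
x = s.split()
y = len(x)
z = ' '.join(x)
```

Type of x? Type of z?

str.split() returns list; str.join() returns str

list, str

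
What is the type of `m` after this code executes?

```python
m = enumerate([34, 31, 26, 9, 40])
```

enumerate() returns an enumerate iterator object

enumerate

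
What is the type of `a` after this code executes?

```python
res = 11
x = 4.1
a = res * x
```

int * float returns float (11 * 4.1 = 45.1)

float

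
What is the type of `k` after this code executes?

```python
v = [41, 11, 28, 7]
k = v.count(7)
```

list.count() returns int

int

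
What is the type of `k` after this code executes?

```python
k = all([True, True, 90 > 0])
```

all() returns bool

bool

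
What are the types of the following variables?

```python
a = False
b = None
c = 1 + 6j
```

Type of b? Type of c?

b is NoneType; c is complex

NoneType, complex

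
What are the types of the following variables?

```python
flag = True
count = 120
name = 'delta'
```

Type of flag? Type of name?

flag is bool; name is str

bool, str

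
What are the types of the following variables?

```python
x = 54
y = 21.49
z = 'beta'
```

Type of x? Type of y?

x is int; y is float

int, float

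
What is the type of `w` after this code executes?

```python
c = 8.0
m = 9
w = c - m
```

float - int returns float (8.0 - 9 = -1.0)

float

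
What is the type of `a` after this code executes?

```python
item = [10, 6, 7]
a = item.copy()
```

list.copy() returns list

list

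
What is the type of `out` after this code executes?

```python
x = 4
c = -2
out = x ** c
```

int ** negative int returns float

float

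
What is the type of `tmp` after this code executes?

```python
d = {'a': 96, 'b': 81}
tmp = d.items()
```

dict.items() returns a dict_items view

dict_items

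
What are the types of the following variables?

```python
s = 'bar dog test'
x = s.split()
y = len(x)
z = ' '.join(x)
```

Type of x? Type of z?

str.split() returns list; str.join() returns str

list, str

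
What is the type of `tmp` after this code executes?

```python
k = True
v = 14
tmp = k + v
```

bool + int returns int (True is 1, so 1 + 14 = 15)

int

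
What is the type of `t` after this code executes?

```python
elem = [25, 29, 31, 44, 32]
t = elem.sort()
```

list.sort() returns None (sorts in place)

NoneType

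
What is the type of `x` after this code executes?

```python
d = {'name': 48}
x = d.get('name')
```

dict.get() returns the value (int) when key is found

int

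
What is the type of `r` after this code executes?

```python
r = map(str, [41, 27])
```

map() returns a map iterator object

map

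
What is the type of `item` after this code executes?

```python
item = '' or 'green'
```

'or' returns first truthy value ('green', which is str)

str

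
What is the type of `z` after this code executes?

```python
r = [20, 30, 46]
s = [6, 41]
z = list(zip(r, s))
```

list(zip(...)) returns a list of tuples

list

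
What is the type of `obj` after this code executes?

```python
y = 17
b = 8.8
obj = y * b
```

int * float returns float (17 * 8.8 = 149.6)

float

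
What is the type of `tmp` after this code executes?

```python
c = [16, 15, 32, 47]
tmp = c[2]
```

Indexing a list of ints returns int (c[2] = 32)

int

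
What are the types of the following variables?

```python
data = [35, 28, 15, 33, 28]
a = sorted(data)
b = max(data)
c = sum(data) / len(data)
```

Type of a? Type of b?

sorted() returns list; max of ints returns int

list, int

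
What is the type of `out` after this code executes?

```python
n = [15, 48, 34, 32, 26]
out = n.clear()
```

list.clear() returns None

NoneType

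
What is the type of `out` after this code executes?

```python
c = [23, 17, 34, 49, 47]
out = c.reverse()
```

list.reverse() returns None

NoneType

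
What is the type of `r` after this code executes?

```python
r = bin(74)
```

bin() returns str representation

str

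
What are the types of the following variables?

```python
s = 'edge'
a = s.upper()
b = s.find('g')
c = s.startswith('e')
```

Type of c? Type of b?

str.startswith() returns bool; str.find() returns int

bool, int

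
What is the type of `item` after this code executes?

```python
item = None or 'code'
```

'or' with None returns the other value ('code', str)

str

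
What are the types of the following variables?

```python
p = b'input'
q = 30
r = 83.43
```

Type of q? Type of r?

q is int; r is float

int, float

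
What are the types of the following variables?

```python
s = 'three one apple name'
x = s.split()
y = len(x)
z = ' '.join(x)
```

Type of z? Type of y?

str.join() returns str; len() returns int

str, int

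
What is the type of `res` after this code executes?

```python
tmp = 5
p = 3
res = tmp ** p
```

int ** positive int returns int (5 ** 3 = 125)

int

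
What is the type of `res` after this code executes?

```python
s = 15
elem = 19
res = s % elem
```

int % int returns int (15 % 19 = 15)

int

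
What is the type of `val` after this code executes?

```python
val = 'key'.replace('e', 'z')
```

str.replace() returns str

str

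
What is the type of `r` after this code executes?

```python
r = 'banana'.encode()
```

str.encode() returns bytes

bytes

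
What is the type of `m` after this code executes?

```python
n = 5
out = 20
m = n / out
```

int / int always returns float in Python 3 (5 / 20 = 0.25)

float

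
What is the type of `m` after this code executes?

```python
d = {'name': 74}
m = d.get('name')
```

dict.get() returns the value (int) when key is found

int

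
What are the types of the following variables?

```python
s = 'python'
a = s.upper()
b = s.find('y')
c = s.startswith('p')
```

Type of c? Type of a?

str.startswith() returns bool; str.upper() returns str

bool, str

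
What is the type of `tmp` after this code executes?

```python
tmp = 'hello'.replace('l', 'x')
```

str.replace() returns str

str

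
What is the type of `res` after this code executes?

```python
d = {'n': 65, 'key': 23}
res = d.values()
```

.values() returns a dict_values view object

dict_values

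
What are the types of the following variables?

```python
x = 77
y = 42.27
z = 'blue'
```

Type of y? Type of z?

y is float; z is str

float, str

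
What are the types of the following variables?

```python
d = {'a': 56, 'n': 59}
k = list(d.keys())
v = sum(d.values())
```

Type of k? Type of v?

list(...) returns list; sum of int values returns int

list, int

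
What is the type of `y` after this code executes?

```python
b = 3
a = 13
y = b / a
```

int / int always returns float in Python 3 (3 / 13 = 0.230769)

float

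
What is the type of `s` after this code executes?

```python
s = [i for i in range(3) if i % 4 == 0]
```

A list comprehension [...] produces a list

list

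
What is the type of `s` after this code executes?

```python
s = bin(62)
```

bin() returns str representation

str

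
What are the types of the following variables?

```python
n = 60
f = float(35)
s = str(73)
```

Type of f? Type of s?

f is float; s is str

float, str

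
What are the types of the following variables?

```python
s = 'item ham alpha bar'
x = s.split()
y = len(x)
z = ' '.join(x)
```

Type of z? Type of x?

str.join() returns str; str.split() returns list

str, list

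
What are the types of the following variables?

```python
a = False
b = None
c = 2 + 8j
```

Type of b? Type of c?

b is NoneType; c is complex

NoneType, complex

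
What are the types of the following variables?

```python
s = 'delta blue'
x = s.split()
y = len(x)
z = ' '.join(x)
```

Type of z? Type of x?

str.join() returns str; str.split() returns list

str, list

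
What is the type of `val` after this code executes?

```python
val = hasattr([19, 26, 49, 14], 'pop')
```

hasattr() returns bool

bool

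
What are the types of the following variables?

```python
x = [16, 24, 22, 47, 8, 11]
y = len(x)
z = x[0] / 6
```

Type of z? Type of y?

int / int returns float; len() returns int

float, int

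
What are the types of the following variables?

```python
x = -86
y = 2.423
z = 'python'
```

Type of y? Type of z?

y is float; z is str

float, str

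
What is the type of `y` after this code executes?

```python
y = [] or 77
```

'or' returns first truthy value (77, which is int)

int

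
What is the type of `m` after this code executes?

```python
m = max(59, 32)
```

max() of ints returns int

int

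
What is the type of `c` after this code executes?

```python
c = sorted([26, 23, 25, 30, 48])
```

sorted() always returns list

list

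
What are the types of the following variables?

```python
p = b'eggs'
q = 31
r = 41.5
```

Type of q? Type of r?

q is int; r is float

int, float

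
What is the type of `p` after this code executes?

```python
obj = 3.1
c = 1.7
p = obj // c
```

float // float returns float (floor division preserves float type)

float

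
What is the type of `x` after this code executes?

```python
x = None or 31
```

'or' with None returns the other value (31, int)

int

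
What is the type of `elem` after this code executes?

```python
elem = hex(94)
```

hex() returns str representation

str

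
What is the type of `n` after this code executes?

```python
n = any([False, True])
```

any() returns bool

bool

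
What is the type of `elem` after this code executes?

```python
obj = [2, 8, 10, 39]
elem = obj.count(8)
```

list.count() returns int

int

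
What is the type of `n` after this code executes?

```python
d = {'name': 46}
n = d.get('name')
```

dict.get() returns the value (int) when key is found

int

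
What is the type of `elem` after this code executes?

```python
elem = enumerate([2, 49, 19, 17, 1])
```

enumerate() returns an enumerate iterator object

enumerate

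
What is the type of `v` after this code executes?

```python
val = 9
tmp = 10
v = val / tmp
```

int / int always returns float in Python 3 (9 / 10 = 0.9)

float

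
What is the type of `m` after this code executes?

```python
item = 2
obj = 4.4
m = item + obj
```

int + float returns float (2 + 4.4 = 6.4)

float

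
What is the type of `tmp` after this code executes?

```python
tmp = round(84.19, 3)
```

round() with ndigits arg returns float

float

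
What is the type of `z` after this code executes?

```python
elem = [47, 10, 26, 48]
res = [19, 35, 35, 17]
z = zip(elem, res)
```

zip() returns a zip iterator object

zip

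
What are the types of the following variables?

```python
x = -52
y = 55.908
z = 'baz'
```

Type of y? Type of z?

y is float; z is str

float, str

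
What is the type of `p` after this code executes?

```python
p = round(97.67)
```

round() with no ndigits arg returns int

int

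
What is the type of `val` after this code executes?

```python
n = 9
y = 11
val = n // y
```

int // int returns int (9 // 11 = 0)

int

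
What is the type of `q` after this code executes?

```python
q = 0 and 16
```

'and' returns the first falsy value (0, which is int)

int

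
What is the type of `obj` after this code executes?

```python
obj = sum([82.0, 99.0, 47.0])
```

sum() of floats returns float

float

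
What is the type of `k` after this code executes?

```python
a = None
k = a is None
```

'is' comparison returns bool

bool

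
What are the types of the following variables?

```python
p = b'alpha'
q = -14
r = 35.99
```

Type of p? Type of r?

p is bytes; r is float

bytes, float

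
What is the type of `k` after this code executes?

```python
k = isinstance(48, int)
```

isinstance() returns bool

bool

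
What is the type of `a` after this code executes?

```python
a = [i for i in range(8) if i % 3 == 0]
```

A list comprehension [...] produces a list

list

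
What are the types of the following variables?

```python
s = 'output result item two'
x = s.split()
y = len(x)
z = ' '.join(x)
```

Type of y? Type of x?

len() returns int; str.split() returns list

int, list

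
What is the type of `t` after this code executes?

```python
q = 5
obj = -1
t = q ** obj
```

int ** negative int returns float

float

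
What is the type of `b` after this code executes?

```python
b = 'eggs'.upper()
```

str.upper() returns str

str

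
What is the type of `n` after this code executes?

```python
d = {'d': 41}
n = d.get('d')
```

dict.get() returns the value (int) when key is found

int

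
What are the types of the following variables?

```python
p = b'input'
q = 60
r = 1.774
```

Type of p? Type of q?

p is bytes; q is int

bytes, int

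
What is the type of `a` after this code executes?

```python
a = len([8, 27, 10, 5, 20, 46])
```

len() always returns int

int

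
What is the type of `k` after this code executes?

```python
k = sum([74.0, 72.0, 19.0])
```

sum() of floats returns float

float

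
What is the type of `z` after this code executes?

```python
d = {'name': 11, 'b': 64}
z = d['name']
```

Accessing dict[str, int] with key 'name' returns int value 11

int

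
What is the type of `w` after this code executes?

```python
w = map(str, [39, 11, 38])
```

map() returns a map iterator object

map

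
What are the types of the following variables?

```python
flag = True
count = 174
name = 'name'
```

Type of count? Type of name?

count is int; name is str

int, str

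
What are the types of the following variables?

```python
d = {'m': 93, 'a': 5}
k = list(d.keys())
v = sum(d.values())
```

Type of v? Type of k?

sum of int values returns int; list(...) returns list

int, list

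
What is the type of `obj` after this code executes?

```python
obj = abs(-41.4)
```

abs() of float returns float

float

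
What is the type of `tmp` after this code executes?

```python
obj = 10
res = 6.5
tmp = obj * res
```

int * float returns float (10 * 6.5 = 65.0)

float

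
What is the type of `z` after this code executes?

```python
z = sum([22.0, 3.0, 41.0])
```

sum() of floats returns float

float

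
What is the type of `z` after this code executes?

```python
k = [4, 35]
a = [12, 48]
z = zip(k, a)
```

zip() returns a zip iterator object

zip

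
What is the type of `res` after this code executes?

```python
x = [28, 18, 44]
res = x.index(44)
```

list.index() returns int

int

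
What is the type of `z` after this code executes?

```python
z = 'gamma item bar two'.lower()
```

str.lower() returns str

str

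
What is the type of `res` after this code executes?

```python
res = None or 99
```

'or' with None returns the other value (99, int)

int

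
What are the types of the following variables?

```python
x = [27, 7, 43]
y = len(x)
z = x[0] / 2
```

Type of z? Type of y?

int / int returns float; len() returns int

float, int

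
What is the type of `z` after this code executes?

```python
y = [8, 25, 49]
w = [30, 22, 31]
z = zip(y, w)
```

zip() returns a zip iterator object

zip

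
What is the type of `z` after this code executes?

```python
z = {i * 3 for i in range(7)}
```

A set comprehension {expr for x in iterable} produces a set

set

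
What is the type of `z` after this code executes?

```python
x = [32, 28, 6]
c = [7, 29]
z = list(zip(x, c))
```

list(zip(...)) returns a list of tuples

list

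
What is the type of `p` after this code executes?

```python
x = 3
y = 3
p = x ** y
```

int ** positive int returns int (3 ** 3 = 27)

int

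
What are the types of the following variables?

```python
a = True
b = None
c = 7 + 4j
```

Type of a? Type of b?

a is bool; b is NoneType

bool, NoneType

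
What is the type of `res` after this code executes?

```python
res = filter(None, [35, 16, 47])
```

filter() returns a filter iterator object

filter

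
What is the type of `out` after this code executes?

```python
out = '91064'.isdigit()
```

str.isdigit() returns bool

bool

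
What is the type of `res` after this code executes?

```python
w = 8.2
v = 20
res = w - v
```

float - int returns float (8.2 - 20 = -11.8)

float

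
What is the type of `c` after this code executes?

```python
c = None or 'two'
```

'or' with None returns the other value ('two', str)

str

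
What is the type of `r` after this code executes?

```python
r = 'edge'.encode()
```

str.encode() returns bytes

bytes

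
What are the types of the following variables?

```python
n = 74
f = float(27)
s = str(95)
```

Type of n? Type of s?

n is int; s is str

int, str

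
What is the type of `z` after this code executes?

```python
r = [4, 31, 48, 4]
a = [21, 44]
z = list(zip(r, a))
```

list(zip(...)) returns a list of tuples

list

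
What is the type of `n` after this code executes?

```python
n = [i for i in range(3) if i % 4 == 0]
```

A list comprehension [...] produces a list

list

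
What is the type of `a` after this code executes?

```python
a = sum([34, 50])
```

sum() of ints returns int

int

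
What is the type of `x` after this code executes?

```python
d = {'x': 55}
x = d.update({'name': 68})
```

dict.update() returns None

NoneType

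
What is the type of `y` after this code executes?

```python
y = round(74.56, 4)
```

round() with ndigits arg returns float

float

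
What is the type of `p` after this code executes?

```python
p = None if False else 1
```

Ternary: condition is False, else branch (1) taken → int

int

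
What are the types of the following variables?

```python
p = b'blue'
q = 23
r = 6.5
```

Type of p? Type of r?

p is bytes; r is float

bytes, float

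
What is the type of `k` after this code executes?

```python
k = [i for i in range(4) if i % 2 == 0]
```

A list comprehension [...] produces a list

list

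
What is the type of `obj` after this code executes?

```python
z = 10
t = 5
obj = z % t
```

int % int returns int (10 % 5 = 0)

int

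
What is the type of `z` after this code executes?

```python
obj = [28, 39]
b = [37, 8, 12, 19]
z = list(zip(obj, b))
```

list(zip(...)) returns a list of tuples

list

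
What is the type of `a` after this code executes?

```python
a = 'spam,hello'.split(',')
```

str.split() returns list

list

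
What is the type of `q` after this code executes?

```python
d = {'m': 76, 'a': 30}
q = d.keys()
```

.keys() returns a dict_keys view object

dict_keys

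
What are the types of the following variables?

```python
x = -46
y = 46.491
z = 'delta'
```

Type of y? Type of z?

y is float; z is str

float, str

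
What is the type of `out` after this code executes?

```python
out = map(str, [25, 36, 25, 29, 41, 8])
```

map() returns a map iterator object

map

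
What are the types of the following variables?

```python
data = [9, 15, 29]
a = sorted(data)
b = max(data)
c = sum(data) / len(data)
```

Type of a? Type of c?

sorted() returns list; int / int returns float

list, float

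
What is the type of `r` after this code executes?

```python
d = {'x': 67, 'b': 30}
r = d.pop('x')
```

dict.pop() returns the value (int)

int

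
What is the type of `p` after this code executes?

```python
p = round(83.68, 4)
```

round() with ndigits arg returns float

float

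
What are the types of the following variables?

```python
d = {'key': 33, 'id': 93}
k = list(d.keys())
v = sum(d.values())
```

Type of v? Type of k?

sum of int values returns int; list(...) returns list

int, list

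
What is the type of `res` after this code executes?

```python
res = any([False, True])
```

any() returns bool

bool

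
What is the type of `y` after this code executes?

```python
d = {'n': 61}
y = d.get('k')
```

dict.get() returns None when key 'k' is not found and no default given

NoneType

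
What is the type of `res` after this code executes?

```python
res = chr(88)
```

chr() returns str (single character)

str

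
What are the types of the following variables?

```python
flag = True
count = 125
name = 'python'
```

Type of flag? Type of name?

flag is bool; name is str

bool, str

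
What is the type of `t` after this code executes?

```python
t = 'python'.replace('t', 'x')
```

str.replace() returns str

str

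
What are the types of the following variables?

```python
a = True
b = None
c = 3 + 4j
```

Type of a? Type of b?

a is bool; b is NoneType

bool, NoneType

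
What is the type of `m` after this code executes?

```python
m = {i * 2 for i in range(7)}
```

A set comprehension {expr for x in iterable} produces a set

set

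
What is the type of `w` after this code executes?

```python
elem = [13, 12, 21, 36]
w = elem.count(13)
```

list.count() returns int

int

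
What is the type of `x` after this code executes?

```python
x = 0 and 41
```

'and' returns the first falsy value (0, which is int)

int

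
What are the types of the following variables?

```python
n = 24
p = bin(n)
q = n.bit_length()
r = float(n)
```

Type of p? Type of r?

bin() returns str; float() returns float

str, float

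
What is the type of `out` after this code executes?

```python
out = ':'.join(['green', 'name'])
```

str.join() returns str

str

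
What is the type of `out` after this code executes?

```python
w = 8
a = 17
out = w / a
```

int / int always returns float in Python 3 (8 / 17 = 0.470588)

float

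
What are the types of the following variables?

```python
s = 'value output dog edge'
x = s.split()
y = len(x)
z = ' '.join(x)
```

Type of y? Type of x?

len() returns int; str.split() returns list

int, list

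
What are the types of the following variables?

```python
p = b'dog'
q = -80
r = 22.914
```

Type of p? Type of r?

p is bytes; r is float

bytes, float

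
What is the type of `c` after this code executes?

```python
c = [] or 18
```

'or' returns first truthy value (18, which is int)

int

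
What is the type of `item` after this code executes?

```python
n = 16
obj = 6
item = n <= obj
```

Comparison operators return bool

bool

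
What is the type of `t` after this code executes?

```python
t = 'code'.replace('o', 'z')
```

str.replace() returns str

str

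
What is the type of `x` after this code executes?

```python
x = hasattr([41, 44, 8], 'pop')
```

hasattr() returns bool

bool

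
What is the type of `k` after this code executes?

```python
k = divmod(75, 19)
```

divmod() returns a tuple (quotient, remainder)

tuple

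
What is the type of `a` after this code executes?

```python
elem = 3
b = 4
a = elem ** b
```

int ** positive int returns int (3 ** 4 = 81)

int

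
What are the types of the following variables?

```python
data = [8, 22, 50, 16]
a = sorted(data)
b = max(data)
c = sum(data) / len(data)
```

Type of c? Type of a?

int / int returns float; sorted() returns list

float, list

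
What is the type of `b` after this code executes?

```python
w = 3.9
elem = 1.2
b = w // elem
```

float // float returns float (floor division preserves float type)

float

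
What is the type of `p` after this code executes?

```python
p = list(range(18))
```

list(range(...)) returns list

list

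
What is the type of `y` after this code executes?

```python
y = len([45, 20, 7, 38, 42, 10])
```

len() always returns int

int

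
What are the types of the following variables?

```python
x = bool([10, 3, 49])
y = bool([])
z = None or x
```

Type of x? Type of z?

bool() returns bool; None or <bool> returns the bool

bool, bool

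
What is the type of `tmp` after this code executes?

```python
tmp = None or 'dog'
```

'or' with None returns the other value ('dog', str)

str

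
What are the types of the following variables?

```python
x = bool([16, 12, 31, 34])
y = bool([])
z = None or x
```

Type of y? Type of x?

bool() returns bool; bool() returns bool

bool, bool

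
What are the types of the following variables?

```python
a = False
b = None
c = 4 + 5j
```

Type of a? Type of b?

a is bool; b is NoneType

bool, NoneType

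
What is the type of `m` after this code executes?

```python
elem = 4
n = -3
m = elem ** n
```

int ** negative int returns float

float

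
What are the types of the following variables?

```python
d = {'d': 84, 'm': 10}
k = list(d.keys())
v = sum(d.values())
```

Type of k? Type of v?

list(...) returns list; sum of int values returns int

list, int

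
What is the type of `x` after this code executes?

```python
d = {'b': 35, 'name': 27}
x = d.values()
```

.values() returns a dict_values view object

dict_values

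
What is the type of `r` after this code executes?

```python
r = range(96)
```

range() returns a range object

range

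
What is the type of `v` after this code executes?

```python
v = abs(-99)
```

abs() of int returns int

int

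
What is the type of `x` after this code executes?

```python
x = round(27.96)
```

round() with no ndigits arg returns int

int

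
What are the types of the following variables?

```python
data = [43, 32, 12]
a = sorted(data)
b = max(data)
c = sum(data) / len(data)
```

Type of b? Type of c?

max of ints returns int; int / int returns float

int, float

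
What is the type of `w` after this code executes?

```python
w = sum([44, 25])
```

sum() of ints returns int

int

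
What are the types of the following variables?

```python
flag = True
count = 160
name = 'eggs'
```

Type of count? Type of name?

count is int; name is str

int, str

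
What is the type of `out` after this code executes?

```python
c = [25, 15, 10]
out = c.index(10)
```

list.index() returns int

int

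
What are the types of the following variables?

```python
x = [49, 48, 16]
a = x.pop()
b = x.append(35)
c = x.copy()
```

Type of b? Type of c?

list.append() returns None; list.copy() returns list

NoneType, list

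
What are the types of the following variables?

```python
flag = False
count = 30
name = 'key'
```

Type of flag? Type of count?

flag is bool; count is int

bool, int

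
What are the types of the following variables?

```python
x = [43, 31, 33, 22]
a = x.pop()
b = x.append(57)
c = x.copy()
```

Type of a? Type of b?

list.pop() returns the element (int); list.append() returns None

int, NoneType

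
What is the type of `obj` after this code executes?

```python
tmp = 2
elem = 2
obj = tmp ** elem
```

int ** positive int returns int (2 ** 2 = 4)

int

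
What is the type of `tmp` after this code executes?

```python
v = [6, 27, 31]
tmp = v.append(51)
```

list.append() returns None (mutates in place)

NoneType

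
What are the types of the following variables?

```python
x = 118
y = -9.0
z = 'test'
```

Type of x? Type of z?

x is int; z is str

int, str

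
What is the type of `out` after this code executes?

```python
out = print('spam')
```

print() returns None

NoneType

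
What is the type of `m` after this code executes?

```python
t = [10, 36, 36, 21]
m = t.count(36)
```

list.count() returns int

int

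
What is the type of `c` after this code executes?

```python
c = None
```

None has type NoneType

NoneType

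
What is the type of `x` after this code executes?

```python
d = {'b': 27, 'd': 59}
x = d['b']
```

Accessing dict[str, int] with key 'b' returns int value 27

int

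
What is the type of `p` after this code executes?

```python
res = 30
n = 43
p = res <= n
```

Comparison operators return bool

bool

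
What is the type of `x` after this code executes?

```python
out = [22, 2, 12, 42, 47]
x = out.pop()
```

list.pop() returns the popped element (int here)

int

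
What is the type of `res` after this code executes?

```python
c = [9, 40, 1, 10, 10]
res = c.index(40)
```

list.index() returns int

int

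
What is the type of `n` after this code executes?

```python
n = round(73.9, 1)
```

round() with ndigits arg returns float

float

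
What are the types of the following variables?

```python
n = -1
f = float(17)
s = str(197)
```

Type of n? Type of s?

n is int; s is str

int, str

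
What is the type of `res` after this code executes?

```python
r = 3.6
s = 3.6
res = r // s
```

float // float returns float (floor division preserves float type)

float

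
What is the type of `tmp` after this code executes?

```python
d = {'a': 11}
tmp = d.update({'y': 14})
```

dict.update() returns None

NoneType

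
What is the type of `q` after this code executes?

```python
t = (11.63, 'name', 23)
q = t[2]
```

Index 2 of tuple is 23 which is int

int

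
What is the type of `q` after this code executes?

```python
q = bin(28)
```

bin() returns str representation

str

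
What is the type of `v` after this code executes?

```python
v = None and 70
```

'and' returns first falsy value (None)

NoneType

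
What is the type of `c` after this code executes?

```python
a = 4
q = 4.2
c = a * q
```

int * float returns float (4 * 4.2 = 16.8)

float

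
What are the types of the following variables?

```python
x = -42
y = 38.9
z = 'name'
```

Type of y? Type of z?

y is float; z is str

float, str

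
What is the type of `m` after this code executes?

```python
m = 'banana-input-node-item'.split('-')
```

str.split() returns list

list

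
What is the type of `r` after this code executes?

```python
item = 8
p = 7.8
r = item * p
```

int * float returns float (8 * 7.8 = 62.4)

float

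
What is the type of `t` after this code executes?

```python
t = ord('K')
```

ord() returns int (Unicode code point)

int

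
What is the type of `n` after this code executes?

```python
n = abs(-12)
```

abs() of int returns int

int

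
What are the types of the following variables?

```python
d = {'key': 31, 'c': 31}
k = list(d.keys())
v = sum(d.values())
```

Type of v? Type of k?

sum of int values returns int; list(...) returns list

int, list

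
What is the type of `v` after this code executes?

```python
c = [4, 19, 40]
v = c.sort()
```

list.sort() returns None (sorts in place)

NoneType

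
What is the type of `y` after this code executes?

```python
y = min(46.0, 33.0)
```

min() of floats returns float

float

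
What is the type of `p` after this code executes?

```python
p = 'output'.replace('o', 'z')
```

str.replace() returns str

str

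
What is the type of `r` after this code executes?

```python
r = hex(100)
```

hex() returns str representation

str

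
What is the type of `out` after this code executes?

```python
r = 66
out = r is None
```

'is' comparison returns bool

bool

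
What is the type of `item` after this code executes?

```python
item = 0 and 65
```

'and' returns the first falsy value (0, which is int)

int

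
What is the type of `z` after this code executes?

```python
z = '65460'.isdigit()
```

str.isdigit() returns bool

bool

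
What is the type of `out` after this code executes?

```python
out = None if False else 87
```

Ternary: condition is False, else branch (87) taken → int

int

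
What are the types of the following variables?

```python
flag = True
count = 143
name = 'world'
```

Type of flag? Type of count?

flag is bool; count is int

bool, int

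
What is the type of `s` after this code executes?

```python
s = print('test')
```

print() returns None

NoneType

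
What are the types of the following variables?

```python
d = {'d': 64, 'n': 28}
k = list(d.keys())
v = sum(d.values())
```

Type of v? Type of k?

sum of int values returns int; list(...) returns list

int, list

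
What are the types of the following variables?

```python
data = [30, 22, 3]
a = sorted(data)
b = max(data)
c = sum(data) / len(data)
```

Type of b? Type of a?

max of ints returns int; sorted() returns list

int, list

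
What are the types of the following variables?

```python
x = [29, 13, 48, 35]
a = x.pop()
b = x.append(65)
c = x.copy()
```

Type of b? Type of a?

list.append() returns None; list.pop() returns the element (int)

NoneType, int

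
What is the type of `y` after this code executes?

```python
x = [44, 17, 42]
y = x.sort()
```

list.sort() returns None (sorts in place)

NoneType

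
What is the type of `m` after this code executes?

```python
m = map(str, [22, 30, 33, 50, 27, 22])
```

map() returns a map iterator object

map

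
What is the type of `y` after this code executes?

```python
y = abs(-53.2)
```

abs() of float returns float

float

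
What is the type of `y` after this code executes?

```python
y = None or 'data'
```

'or' with None returns the other value ('data', str)

str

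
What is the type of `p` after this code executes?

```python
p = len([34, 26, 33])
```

len() always returns int

int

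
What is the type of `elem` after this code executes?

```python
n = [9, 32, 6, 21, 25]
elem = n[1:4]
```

Slicing a list always returns a list

list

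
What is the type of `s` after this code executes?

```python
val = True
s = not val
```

'not' always returns bool

bool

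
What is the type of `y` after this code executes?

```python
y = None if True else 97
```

Ternary: condition is True, if branch (None) taken → NoneType

NoneType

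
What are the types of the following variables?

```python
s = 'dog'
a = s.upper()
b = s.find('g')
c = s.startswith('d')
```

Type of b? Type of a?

str.find() returns int; str.upper() returns str

int, str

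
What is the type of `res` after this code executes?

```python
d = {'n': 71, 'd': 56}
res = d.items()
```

dict.items() returns a dict_items view

dict_items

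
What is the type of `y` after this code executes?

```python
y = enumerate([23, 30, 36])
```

enumerate() returns an enumerate iterator object

enumerate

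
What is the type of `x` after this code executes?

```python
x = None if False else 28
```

Ternary: condition is False, else branch (28) taken → int

int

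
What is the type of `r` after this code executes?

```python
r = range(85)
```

range() returns a range object

range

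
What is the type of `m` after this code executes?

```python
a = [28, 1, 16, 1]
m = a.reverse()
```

list.reverse() returns None

NoneType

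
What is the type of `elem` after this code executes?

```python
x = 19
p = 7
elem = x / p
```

int / int always returns float in Python 3 (19 / 7 = 2.71429)

float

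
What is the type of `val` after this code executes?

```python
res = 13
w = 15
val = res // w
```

int // int returns int (13 // 15 = 0)

int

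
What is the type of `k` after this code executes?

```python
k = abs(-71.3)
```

abs() of float returns float

float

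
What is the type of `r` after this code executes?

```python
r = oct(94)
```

oct() returns str representation

str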